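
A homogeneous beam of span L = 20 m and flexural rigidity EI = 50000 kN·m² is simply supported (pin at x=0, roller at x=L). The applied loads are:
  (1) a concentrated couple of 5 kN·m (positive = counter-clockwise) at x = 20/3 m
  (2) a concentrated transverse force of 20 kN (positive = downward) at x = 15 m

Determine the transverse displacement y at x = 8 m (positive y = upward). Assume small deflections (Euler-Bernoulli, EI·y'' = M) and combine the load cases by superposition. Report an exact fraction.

Load 1 — applied couple M₀=5 kN·m at a=20/3 m (b=L-a=40/3):
  y_1 = (M₀x³/(6L)-M₀(x-a)²/2+C₁x)/EI  [x>a] with C₁=M₀(3b²-L²)/(6L)=50/9 = (5·8³/(6·20)-5·(8-(20/3))²/2+(50/9)·8)/50000 = 23/18750 m
Load 2 — point force P=20 kN at a=15 m (b=L-a=5):
  y_2 = -Pbx(L²-b²-x²)/(6LEI)  [x≤a] = -20·5·8·(20²-5²-8²)/(6·20·50000) = -311/7500 m
Superposition: y = Σ y_i = -503/12500 m ≈ -0.040240 m

y(8) = -503/12500 m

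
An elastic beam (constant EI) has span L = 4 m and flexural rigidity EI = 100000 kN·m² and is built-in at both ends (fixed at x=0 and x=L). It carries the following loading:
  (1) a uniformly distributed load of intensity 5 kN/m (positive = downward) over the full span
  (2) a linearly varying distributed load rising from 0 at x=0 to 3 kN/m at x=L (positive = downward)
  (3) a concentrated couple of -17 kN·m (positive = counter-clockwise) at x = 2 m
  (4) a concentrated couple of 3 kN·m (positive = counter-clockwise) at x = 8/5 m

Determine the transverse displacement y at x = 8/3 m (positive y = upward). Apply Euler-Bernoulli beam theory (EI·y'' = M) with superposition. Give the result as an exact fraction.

y(8/3) = -4363/101250000 m

Load 1 — uniform load w=5 kN/m over full span:
  y_1 = -wx²(L-x)²/(24EI) = -5·(8/3)²·(4-(8/3))²/(24·100000) = -4/151875 m
Load 2 — triangular load w₀=3 kN/m (0→w₀ over full span):
  y_2 = -w₀x²(L-x)²(x+2L)/(120LEI) = -3·(8/3)²·(4-(8/3))²·((8/3)+2·4)/(120·4·100000) = -32/3796875 m
Load 3 — applied couple M₀=-17 kN·m at a=2 m (b=L-a=2):
  y_3 = (R_Ax³/6 - M_Ax²/2 - M₀(x-a)²/2)/EI  [x>a] with R_A=-51/8, M_A=-17/4 = ((-51/8)·(8/3)³/6 - (-17/4)·(8/3)²/2 - (-17)·((8/3)-2)²/2)/100000 = -17/1350000 m
Load 4 — applied couple M₀=3 kN·m at a=8/5 m (b=L-a=12/5):
  y_4 = (R_Ax³/6 - M_Ax²/2 - M₀(x-a)²/2)/EI  [x>a] with R_A=27/25, M_A=9/25 = ((27/25)·(8/3)³/6 - (9/25)·(8/3)²/2 - 3·((8/3)-(8/5))²/2)/100000 = 1/234375 m
Superposition: y = Σ y_i = -4363/101250000 m ≈ -0.000043 m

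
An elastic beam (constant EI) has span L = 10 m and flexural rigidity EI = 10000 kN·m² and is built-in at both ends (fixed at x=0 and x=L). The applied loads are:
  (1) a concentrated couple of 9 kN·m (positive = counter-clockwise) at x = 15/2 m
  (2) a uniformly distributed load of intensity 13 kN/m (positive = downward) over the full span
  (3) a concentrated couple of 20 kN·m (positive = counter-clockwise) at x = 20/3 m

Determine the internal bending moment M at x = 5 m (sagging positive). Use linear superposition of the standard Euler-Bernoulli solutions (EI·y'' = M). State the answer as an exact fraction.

Load 1 — applied couple M₀=9 kN·m at a=15/2 m (b=L-a=5/2):
  M_1 = R_Ax - M_A  [x≤a] with R_A=81/80, M_A=45/16 = (81/80)·5 - (45/16) = 9/4 kN·m
Load 2 — uniform load w=13 kN/m over full span:
  M_2 = wLx/2 - wL²/12 - wx²/2 = 13·10·5/2 - 13·10²/12 - 13·5²/2 = 325/6 kN·m
Load 3 — applied couple M₀=20 kN·m at a=20/3 m (b=L-a=10/3):
  M_3 = R_Ax - M_A  [x≤a] with R_A=8/3, M_A=20/3 = (8/3)·5 - (20/3) = 20/3 kN·m
Superposition: M = Σ M_i = 757/12 kN·m ≈ 63.083333 kN·m

M(5) = 757/12 kN·m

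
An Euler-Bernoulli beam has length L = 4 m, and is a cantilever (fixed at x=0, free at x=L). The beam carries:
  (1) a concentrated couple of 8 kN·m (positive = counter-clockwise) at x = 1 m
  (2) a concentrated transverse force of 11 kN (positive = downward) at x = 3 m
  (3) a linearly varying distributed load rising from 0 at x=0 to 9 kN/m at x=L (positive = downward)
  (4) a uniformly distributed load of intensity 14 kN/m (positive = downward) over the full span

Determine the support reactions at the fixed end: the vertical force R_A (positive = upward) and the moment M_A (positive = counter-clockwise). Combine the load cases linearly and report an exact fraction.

R_A = 85 kN, M_A = 185 kN·m

Load 1 — applied couple M₀=8 kN·m at a=1 m (b=L-a=3):
  R_A = 0 kN
  M_A = -M₀ = -8 kN·m
Load 2 — point force P=11 kN at a=3 m (b=L-a=1):
  R_A = P = 11 kN
  M_A = Pa = 11·3 = 33 kN·m
Load 3 — triangular load w₀=9 kN/m (0→w₀ over full span):
  R_A = w₀L/2 = 9·4/2 = 18 kN
  M_A = w₀L²/3 = 9·4²/3 = 48 kN·m
Load 4 — uniform load w=14 kN/m over full span:
  R_A = wL = 14·4 = 56 kN
  M_A = wL²/2 = 14·4²/2 = 112 kN·m
Superposition: R_A = 85 kN, M_A = 185 kN·m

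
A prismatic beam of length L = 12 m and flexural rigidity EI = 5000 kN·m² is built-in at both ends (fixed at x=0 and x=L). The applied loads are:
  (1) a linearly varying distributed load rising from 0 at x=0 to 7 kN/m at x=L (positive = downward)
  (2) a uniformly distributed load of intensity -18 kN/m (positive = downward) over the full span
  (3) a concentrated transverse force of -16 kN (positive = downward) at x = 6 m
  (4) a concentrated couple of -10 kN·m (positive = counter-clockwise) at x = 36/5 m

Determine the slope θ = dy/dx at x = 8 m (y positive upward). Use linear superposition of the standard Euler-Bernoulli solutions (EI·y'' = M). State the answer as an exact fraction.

Load 1 — triangular load w₀=7 kN/m (0→w₀ over full span):
  θ_1 = -w₀(2x(L-x)(L-2x)(x+2L)+x²(L-x)²)/(120LEI) = -7·(2·8·(12-8)·(12-2·8)·(8+2·12)+8²·(12-8)²)/(120·12·5000) = 196/28125 rad
Load 2 — uniform load w=-18 kN/m over full span:
  θ_2 = -wx(L-x)(L-2x)/(12EI) = -(-18)·8·(12-8)·(12-2·8)/(12·5000) = -24/625 rad
Load 3 — point force P=-16 kN at a=6 m (b=L-a=6):
  θ_3 = Pa²(L-x)(2bL-(3b+a)(L-x))/(2L³EI)  [x>a] = (-16)·6²·(12-8)·(2·6·12-(3·6+6)·(12-8))/(2·12³·5000) = -4/625 rad
Load 4 — applied couple M₀=-10 kN·m at a=36/5 m (b=L-a=24/5):
  θ_4 = (R_Ax²/2 - M_Ax - M₀(x-a))/EI  [x>a] with R_A=-6/5, M_A=-16/5 = ((-6/5)·8²/2 - (-16/5)·8 - (-10)·(8-(36/5)))/5000 = -3/3125 rad
Superposition: θ = Σ θ_i = -1091/28125 rad ≈ -0.038791 rad

θ(8) = -1091/28125 rad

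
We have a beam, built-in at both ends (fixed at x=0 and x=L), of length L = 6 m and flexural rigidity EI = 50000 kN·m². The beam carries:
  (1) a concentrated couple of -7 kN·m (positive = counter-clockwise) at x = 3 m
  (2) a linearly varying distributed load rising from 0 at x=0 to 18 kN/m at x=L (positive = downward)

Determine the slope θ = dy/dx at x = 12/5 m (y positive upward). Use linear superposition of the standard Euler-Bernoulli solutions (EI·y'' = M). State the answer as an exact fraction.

θ(12/5) = -6357/31250000 rad

Load 1 — applied couple M₀=-7 kN·m at a=3 m (b=L-a=3):
  θ_1 = (R_Ax²/2 - M_Ax)/EI  [x≤a] with R_A=-7/4, M_A=-7/4 = ((-7/4)·(12/5)²/2 - (-7/4)·(12/5))/50000 = -21/1250000 rad
Load 2 — triangular load w₀=18 kN/m (0→w₀ over full span):
  θ_2 = -w₀(2x(L-x)(L-2x)(x+2L)+x²(L-x)²)/(120LEI) = -18·(2·(12/5)·(6-(12/5))·(6-2·(12/5))·((12/5)+2·6)+(12/5)²·(6-(12/5))²)/(120·6·50000) = -729/3906250 rad
Superposition: θ = Σ θ_i = -6357/31250000 rad ≈ -0.000203 rad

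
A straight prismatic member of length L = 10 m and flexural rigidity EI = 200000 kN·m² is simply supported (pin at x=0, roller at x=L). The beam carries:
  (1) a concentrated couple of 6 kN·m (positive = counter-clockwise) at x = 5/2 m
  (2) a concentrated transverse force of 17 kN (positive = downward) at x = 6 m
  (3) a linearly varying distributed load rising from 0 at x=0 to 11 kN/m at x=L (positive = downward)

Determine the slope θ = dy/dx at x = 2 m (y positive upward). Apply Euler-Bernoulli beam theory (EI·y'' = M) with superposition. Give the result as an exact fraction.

θ(2) = -90533/72000000 rad

Load 1 — applied couple M₀=6 kN·m at a=5/2 m (b=L-a=15/2):
  θ_1 = (M₀x²/(2L)+C₁)/EI  [x≤a] with C₁=M₀(3b²-L²)/(6L)=55/8 = (6·2²/(2·10)+(55/8))/200000 = 323/8000000 rad
Load 2 — point force P=17 kN at a=6 m (b=L-a=4):
  θ_2 = -Pb(L²-b²-3x²)/(6LEI)  [x≤a] = -17·4·(10²-4²-3·2²)/(6·10·200000) = -51/125000 rad
Load 3 — triangular load w₀=11 kN/m (0→w₀ over full span):
  θ_3 = -w₀(7L⁴-30L²x²+15x⁴)/(360LEI) = -11·(7·10⁴-30·10²·2²+15·2⁴)/(360·10·200000) = -1001/1125000 rad
Superposition: θ = Σ θ_i = -90533/72000000 rad ≈ -0.001257 rad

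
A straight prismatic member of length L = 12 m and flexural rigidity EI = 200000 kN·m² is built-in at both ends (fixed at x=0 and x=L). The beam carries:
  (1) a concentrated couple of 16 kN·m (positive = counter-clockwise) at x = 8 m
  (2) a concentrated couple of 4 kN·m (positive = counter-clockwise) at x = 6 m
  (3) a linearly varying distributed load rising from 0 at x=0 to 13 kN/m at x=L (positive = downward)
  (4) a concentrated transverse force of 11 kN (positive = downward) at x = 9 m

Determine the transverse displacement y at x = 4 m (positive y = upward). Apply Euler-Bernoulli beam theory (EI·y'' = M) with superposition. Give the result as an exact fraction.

y(4) = -85423/54000000 m

Load 1 — applied couple M₀=16 kN·m at a=8 m (b=L-a=4):
  y_1 = (R_Ax³/6 - M_Ax²/2)/EI  [x≤a] with R_A=16/9, M_A=16/3 = ((16/9)·4³/6 - (16/3)·4²/2)/200000 = -2/16875 m
Load 2 — applied couple M₀=4 kN·m at a=6 m (b=L-a=6):
  y_2 = (R_Ax³/6 - M_Ax²/2)/EI  [x≤a] with R_A=1/2, M_A=1 = ((1/2)·4³/6 - 1·4²/2)/200000 = -1/75000 m
Load 3 — triangular load w₀=13 kN/m (0→w₀ over full span):
  y_3 = -w₀x²(L-x)²(x+2L)/(120LEI) = -13·4²·(12-4)²·(4+2·12)/(120·12·200000) = -182/140625 m
Load 4 — point force P=11 kN at a=9 m (b=L-a=3):
  y_4 = -Pb²x²(3aL-(3a+b)x)/(6L³EI)  [x≤a] = -11·3²·4²·(3·9·12-(3·9+3)·4)/(6·12³·200000) = -187/1200000 m
Superposition: y = Σ y_i = -85423/54000000 m ≈ -0.001582 m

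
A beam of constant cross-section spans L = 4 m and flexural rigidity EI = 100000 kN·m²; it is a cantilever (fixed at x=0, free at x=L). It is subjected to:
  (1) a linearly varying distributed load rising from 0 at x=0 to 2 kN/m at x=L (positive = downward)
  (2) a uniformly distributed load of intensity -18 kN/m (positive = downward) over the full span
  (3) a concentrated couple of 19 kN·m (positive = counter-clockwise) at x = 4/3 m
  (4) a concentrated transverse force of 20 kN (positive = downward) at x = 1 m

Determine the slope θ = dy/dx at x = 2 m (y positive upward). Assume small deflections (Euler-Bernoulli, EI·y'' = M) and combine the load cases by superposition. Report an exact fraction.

θ(2) = 509/300000 rad

Load 1 — triangular load w₀=2 kN/m (0→w₀ over full span):
  θ_1 = (w₀Lx²/4-w₀L²x/3-w₀x⁴/(24L))/EI = (2·4·2²/4-2·4²·2/3-2·2⁴/(24·4))/100000 = -41/300000 rad
Load 2 — uniform load w=-18 kN/m over full span:
  θ_2 = -wx(x²-3Lx+3L²)/(6EI) = -(-18)·2·(2²-3·4·2+3·4²)/(6·100000) = 21/12500 rad
Load 3 — applied couple M₀=19 kN·m at a=4/3 m (b=L-a=8/3):
  θ_3 = M₀a/EI  [x>a] = 19·(4/3)/100000 = 19/75000 rad
Load 4 — point force P=20 kN at a=1 m (b=L-a=3):
  θ_4 = -Pa²/(2EI)  [x>a] = -20·1²/(2·100000) = -1/10000 rad
Superposition: θ = Σ θ_i = 509/300000 rad ≈ 0.001697 rad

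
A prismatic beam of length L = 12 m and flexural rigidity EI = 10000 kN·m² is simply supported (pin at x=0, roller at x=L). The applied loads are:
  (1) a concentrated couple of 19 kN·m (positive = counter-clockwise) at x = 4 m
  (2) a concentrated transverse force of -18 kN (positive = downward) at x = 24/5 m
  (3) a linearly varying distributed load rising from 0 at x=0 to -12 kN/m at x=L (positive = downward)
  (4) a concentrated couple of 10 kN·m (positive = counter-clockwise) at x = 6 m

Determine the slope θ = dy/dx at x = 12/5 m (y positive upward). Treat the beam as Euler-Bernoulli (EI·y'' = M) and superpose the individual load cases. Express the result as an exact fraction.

Load 1 — applied couple M₀=19 kN·m at a=4 m (b=L-a=8):
  θ_1 = (M₀x²/(2L)+C₁)/EI  [x≤a] with C₁=M₀(3b²-L²)/(6L)=38/3 = (19·(12/5)²/(2·12)+(38/3))/10000 = 323/187500 rad
Load 2 — point force P=-18 kN at a=24/5 m (b=L-a=36/5):
  θ_2 = -Pb(L²-b²-3x²)/(6LEI)  [x≤a] = -(-18)·(36/5)·(12²-(36/5)²-3·(12/5)²)/(6·12·10000) = 1053/78125 rad
Load 3 — triangular load w₀=-12 kN/m (0→w₀ over full span):
  θ_3 = -w₀(7L⁴-30L²x²+15x⁴)/(360LEI) = -(-12)·(7·12⁴-30·12²·(12/5)²+15·(12/5)⁴)/(360·12·10000) = 13104/390625 rad
Load 4 — applied couple M₀=10 kN·m at a=6 m (b=L-a=6):
  θ_4 = (M₀x²/(2L)+C₁)/EI  [x≤a] with C₁=M₀(3b²-L²)/(6L)=-5 = (10·(12/5)²/(2·12)+(-5))/10000 = -13/50000 rad
Superposition: θ = Σ θ_i = 909137/18750000 rad ≈ 0.048487 rad

θ(12/5) = 909137/18750000 rad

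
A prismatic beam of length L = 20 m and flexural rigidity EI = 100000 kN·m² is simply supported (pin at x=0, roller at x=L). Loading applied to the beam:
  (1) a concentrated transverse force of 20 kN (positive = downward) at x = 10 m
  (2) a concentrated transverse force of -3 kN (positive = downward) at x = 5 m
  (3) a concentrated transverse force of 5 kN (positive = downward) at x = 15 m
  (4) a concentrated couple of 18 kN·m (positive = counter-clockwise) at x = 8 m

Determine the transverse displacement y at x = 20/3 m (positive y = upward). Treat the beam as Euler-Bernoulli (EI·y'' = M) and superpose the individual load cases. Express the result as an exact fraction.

y(20/3) = -156247/5400000 m

Load 1 — point force P=20 kN at a=10 m (b=L-a=10):
  y_1 = -Pbx(L²-b²-x²)/(6LEI)  [x≤a] = -20·10·(20/3)·(20²-10²-(20/3)²)/(6·20·100000) = -23/810 m
Load 2 — point force P=-3 kN at a=5 m (b=L-a=15):
  y_2 = -Pa(L-x)(2Lx-a²-x²)/(6LEI)  [x>a] = -(-3)·5·(20-(20/3))·(2·20·(20/3)-5²-(20/3)²)/(6·20·100000) = 71/21600 m
Load 3 — point force P=5 kN at a=15 m (b=L-a=5):
  y_3 = -Pbx(L²-b²-x²)/(6LEI)  [x≤a] = -5·5·(20/3)·(20²-5²-(20/3)²)/(6·20·100000) = -119/25920 m
Load 4 — applied couple M₀=18 kN·m at a=8 m (b=L-a=12):
  y_4 = (M₀x³/(6L)+C₁x)/EI  [x≤a] with C₁=M₀(3b²-L²)/(6L)=24/5 = (18·(20/3)³/(6·20)+(24/5)·(20/3))/100000 = 43/56250 m
Superposition: y = Σ y_i = -156247/5400000 m ≈ -0.028935 m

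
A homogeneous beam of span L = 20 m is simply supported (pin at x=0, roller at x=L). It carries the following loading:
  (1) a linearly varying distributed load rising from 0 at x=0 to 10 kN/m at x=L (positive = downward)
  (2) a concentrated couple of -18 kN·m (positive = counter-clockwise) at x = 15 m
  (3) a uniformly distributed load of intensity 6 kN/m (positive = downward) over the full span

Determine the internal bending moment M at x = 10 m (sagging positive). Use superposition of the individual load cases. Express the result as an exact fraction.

Load 1 — triangular load w₀=10 kN/m (0→w₀ over full span):
  M_1 = w₀Lx/6 - w₀x³/(6L) = 10·20·10/6 - 10·10³/(6·20) = 250 kN·m
Load 2 — applied couple M₀=-18 kN·m at a=15 m (b=L-a=5):
  M_2 = M₀x/L  [x≤a] = (-18)·10/20 = -9 kN·m
Load 3 — uniform load w=6 kN/m over full span:
  M_3 = wx(L-x)/2 = 6·10·(20-10)/2 = 300 kN·m
Superposition: M = Σ M_i = 541 kN·m ≈ 541.000000 kN·m

M(10) = 541 kN·m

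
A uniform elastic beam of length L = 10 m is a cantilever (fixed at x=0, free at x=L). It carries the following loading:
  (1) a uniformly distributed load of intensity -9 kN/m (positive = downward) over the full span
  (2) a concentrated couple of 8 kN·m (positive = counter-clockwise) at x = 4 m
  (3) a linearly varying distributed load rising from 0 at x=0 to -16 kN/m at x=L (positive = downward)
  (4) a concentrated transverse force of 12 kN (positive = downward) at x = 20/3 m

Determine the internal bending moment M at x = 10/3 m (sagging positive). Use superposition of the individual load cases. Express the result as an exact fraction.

M(10/3) = 36008/81 kN·m

Load 1 — uniform load w=-9 kN/m over full span:
  M_1 = -w(L-x)²/2 = -(-9)·(10-(10/3))²/2 = 200 kN·m
Load 2 — applied couple M₀=8 kN·m at a=4 m (b=L-a=6):
  M_2 = M₀  [x≤a] = 8 = 8 kN·m
Load 3 — triangular load w₀=-16 kN/m (0→w₀ over full span):
  M_3 = w₀Lx/2 - w₀L²/3 - w₀x³/(6L) = (-16)·10·(10/3)/2 - (-16)·10²/3 - (-16)·(10/3)³/(6·10) = 22400/81 kN·m
Load 4 — point force P=12 kN at a=20/3 m (b=L-a=10/3):
  M_4 = -P(a-x)  [x≤a] = -12·((20/3)-(10/3)) = -40 kN·m
Superposition: M = Σ M_i = 36008/81 kN·m ≈ 444.543210 kN·m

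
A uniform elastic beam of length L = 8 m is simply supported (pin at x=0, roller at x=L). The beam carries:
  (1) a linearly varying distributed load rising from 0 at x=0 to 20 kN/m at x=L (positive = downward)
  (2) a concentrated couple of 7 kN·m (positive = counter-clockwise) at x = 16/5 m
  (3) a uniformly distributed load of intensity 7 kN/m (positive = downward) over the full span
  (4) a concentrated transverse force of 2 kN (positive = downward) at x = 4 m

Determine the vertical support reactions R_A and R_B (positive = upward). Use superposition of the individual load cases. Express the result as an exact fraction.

R_A = 1357/24 kN, R_B = 1955/24 kN

Load 1 — triangular load w₀=20 kN/m (0→w₀ over full span):
  R_A = w₀L/6 = 20·8/6 = 80/3 kN
  R_B = w₀L/3 = 20·8/3 = 160/3 kN
Load 2 — applied couple M₀=7 kN·m at a=16/5 m (b=L-a=24/5):
  R_A = M₀/L = 7/8 kN
  R_B = -M₀/L = -7/8 kN
Load 3 — uniform load w=7 kN/m over full span:
  R_A = wL/2 = 7·8/2 = 28 kN
  R_B = wL/2 = 7·8/2 = 28 kN
Load 4 — point force P=2 kN at a=4 m (b=L-a=4):
  R_A = Pb/L = 2·4/8 = 1 kN
  R_B = Pa/L = 2·4/8 = 1 kN
Superposition: R_A = 1357/24 kN, R_B = 1955/24 kN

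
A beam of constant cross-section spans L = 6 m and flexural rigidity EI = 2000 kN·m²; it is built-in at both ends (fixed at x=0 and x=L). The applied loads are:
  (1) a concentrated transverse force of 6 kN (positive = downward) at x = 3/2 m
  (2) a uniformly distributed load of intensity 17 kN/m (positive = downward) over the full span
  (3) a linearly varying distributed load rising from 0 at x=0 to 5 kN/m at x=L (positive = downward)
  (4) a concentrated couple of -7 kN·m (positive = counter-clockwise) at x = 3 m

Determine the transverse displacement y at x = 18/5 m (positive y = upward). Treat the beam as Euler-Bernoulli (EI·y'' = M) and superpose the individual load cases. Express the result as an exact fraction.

y(18/5) = -404199/12500000 m

Load 1 — point force P=6 kN at a=3/2 m (b=L-a=9/2):
  y_1 = -Pa²(L-x)²(3bL-(3b+a)(L-x))/(6L³EI)  [x>a] = -6·(3/2)²·(6-(18/5))²·(3·(9/2)·6-(3·(9/2)+(3/2))·(6-(18/5)))/(6·6³·2000) = -27/20000 m
Load 2 — uniform load w=17 kN/m over full span:
  y_2 = -wx²(L-x)²/(24EI) = -17·(18/5)²·(6-(18/5))²/(24·2000) = -4131/156250 m
Load 3 — triangular load w₀=5 kN/m (0→w₀ over full span):
  y_3 = -w₀x²(L-x)²(x+2L)/(120LEI) = -5·(18/5)²·(6-(18/5))²·((18/5)+2·6)/(120·6·2000) = -3159/781250 m
Load 4 — applied couple M₀=-7 kN·m at a=3 m (b=L-a=3):
  y_4 = (R_Ax³/6 - M_Ax²/2 - M₀(x-a)²/2)/EI  [x>a] with R_A=-7/4, M_A=-7/4 = ((-7/4)·(18/5)³/6 - (-7/4)·(18/5)²/2 - (-7)·((18/5)-3)²/2)/2000 = -63/125000 m
Superposition: y = Σ y_i = -404199/12500000 m ≈ -0.032336 m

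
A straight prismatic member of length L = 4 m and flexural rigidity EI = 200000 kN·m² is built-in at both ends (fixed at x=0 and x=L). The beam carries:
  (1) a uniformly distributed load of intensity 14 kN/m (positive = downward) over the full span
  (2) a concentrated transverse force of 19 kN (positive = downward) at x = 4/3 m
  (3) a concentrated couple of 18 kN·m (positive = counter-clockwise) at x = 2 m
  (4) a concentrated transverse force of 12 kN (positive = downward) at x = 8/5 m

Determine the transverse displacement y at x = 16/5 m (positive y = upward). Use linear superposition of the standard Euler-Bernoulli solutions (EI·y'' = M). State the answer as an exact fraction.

Load 1 — uniform load w=14 kN/m over full span:
  y_1 = -wx²(L-x)²/(24EI) = -14·(16/5)²·(4-(16/5))²/(24·200000) = -112/5859375 m
Load 2 — point force P=19 kN at a=4/3 m (b=L-a=8/3):
  y_2 = -Pa²(L-x)²(3bL-(3b+a)(L-x))/(6L³EI)  [x>a] = -19·(4/3)²·(4-(16/5))²·(3·(8/3)·4-(3·(8/3)+(4/3))·(4-(16/5)))/(6·4³·200000) = -437/63281250 m
Load 3 — applied couple M₀=18 kN·m at a=2 m (b=L-a=2):
  y_3 = (R_Ax³/6 - M_Ax²/2 - M₀(x-a)²/2)/EI  [x>a] with R_A=27/4, M_A=9/2 = ((27/4)·(16/5)³/6 - (9/2)·(16/5)²/2 - 18·((16/5)-2)²/2)/200000 = 27/6250000 m
Load 4 — point force P=12 kN at a=8/5 m (b=L-a=12/5):
  y_4 = -Pa²(L-x)²(3bL-(3b+a)(L-x))/(6L³EI)  [x>a] = -12·(8/5)²·(4-(16/5))²·(3·(12/5)·4-(3·(12/5)+(8/5))·(4-(16/5)))/(6·4³·200000) = -272/48828125 m
Superposition: y = Σ y_i = -1725737/63281250000 m ≈ -0.000027 m

y(16/5) = -1725737/63281250000 m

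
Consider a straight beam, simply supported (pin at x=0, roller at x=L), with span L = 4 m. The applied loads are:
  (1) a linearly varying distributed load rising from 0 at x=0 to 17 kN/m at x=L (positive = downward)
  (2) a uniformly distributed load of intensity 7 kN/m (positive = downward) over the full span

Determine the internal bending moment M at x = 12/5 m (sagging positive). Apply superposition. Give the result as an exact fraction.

Load 1 — triangular load w₀=17 kN/m (0→w₀ over full span):
  M_1 = w₀Lx/6 - w₀x³/(6L) = 17·4·(12/5)/6 - 17·(12/5)³/(6·4) = 2176/125 kN·m
Load 2 — uniform load w=7 kN/m over full span:
  M_2 = wx(L-x)/2 = 7·(12/5)·(4-(12/5))/2 = 336/25 kN·m
Superposition: M = Σ M_i = 3856/125 kN·m ≈ 30.848000 kN·m

M(12/5) = 3856/125 kN·m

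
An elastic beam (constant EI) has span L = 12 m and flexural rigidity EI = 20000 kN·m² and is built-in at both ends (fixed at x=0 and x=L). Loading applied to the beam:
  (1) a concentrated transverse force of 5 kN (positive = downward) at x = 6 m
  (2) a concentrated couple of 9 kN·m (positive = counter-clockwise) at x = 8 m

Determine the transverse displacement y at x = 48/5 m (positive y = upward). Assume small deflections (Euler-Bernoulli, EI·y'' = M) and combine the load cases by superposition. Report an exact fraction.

y(48/5) = -567/625000 m

Load 1 — point force P=5 kN at a=6 m (b=L-a=6):
  y_1 = -Pa²(L-x)²(3bL-(3b+a)(L-x))/(6L³EI)  [x>a] = -5·6²·(12-(48/5))²·(3·6·12-(3·6+6)·(12-(48/5)))/(6·12³·20000) = -99/125000 m
Load 2 — applied couple M₀=9 kN·m at a=8 m (b=L-a=4):
  y_2 = (R_Ax³/6 - M_Ax²/2 - M₀(x-a)²/2)/EI  [x>a] with R_A=1, M_A=3 = (1·(48/5)³/6 - 3·(48/5)²/2 - 9·((48/5)-8)²/2)/20000 = -9/78125 m
Superposition: y = Σ y_i = -567/625000 m ≈ -0.000907 m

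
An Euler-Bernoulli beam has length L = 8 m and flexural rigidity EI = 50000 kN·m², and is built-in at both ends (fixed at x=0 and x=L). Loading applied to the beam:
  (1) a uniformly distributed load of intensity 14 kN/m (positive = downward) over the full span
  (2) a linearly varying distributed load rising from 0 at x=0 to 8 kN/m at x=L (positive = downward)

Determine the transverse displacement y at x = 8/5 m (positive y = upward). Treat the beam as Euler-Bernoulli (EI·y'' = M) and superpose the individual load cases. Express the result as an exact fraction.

y(8/5) = -74752/48828125 m

Load 1 — uniform load w=14 kN/m over full span:
  y_1 = -wx²(L-x)²/(24EI) = -14·(8/5)²·(8-(8/5))²/(24·50000) = -7168/5859375 m
Load 2 — triangular load w₀=8 kN/m (0→w₀ over full span):
  y_2 = -w₀x²(L-x)²(x+2L)/(120LEI) = -8·(8/5)²·(8-(8/5))²·((8/5)+2·8)/(120·8·50000) = -45056/146484375 m
Superposition: y = Σ y_i = -74752/48828125 m ≈ -0.001531 m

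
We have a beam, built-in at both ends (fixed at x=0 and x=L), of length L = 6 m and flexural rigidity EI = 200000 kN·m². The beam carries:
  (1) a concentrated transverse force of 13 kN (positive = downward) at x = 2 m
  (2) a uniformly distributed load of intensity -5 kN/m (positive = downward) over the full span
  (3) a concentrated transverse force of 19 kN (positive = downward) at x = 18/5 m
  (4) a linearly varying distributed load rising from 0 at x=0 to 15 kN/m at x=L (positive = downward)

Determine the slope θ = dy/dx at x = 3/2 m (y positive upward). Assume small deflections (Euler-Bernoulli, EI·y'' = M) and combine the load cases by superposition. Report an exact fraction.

θ(3/2) = -617419/6400000000 rad

Load 1 — point force P=13 kN at a=2 m (b=L-a=4):
  θ_1 = -Pb²x(2aL-(3a+b)x)/(2L³EI)  [x≤a] = -13·4²·(3/2)·(2·2·6-(3·2+4)·(3/2))/(2·6³·200000) = -13/400000 rad
Load 2 — uniform load w=-5 kN/m over full span:
  θ_2 = -wx(L-x)(L-2x)/(12EI) = -(-5)·(3/2)·(6-(3/2))·(6-2·(3/2))/(12·200000) = 27/640000 rad
Load 3 — point force P=19 kN at a=18/5 m (b=L-a=12/5):
  θ_3 = -Pb²x(2aL-(3a+b)x)/(2L³EI)  [x≤a] = -19·(12/5)²·(3/2)·(2·(18/5)·6-(3·(18/5)+(12/5))·(3/2))/(2·6³·200000) = -2223/50000000 rad
Load 4 — triangular load w₀=15 kN/m (0→w₀ over full span):
  θ_4 = -w₀(2x(L-x)(L-2x)(x+2L)+x²(L-x)²)/(120LEI) = -15·(2·(3/2)·(6-(3/2))·(6-2·(3/2))·((3/2)+2·6)+(3/2)²·(6-(3/2))²)/(120·6·200000) = -3159/51200000 rad
Superposition: θ = Σ θ_i = -617419/6400000000 rad ≈ -0.000096 rad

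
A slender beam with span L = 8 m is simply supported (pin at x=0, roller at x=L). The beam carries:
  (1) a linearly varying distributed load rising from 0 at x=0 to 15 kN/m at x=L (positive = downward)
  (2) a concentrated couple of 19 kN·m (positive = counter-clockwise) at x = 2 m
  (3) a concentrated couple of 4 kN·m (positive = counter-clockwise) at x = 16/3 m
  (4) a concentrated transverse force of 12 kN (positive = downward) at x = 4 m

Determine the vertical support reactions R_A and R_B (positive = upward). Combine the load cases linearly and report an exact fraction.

R_A = 231/8 kN, R_B = 345/8 kN

Load 1 — triangular load w₀=15 kN/m (0→w₀ over full span):
  R_A = w₀L/6 = 15·8/6 = 20 kN
  R_B = w₀L/3 = 15·8/3 = 40 kN
Load 2 — applied couple M₀=19 kN·m at a=2 m (b=L-a=6):
  R_A = M₀/L = 19/8 kN
  R_B = -M₀/L = -19/8 kN
Load 3 — applied couple M₀=4 kN·m at a=16/3 m (b=L-a=8/3):
  R_A = M₀/L = 4/8 = 1/2 kN
  R_B = -M₀/L = -4/8 = -1/2 kN
Load 4 — point force P=12 kN at a=4 m (b=L-a=4):
  R_A = Pb/L = 12·4/8 = 6 kN
  R_B = Pa/L = 12·4/8 = 6 kN
Superposition: R_A = 231/8 kN, R_B = 345/8 kN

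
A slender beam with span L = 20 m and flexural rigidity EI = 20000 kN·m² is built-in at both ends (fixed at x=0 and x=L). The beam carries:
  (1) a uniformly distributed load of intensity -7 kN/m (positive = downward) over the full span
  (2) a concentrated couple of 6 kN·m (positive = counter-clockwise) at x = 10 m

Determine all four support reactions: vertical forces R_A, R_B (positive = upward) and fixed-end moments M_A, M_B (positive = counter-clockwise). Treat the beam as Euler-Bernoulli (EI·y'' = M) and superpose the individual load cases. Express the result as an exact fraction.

Load 1 — uniform load w=-7 kN/m over full span:
  R_A = wL/2 = (-7)·20/2 = -70 kN
  M_A = wL²/12 = (-7)·20²/12 = -700/3 kN·m
  R_B = wL/2 = (-7)·20/2 = -70 kN
  M_B = -wL²/12 = -(-7)·20²/12 = 700/3 kN·m
Load 2 — applied couple M₀=6 kN·m at a=10 m (b=L-a=10):
  R_A = 6M₀ab/L³ = 6·6·10·10/20³ = 9/20 kN
  M_A = M₀b(2a-b)/L² = 6·10·(2·10-10)/20² = 3/2 kN·m
  R_B = -6M₀ab/L³ = -6·6·10·10/20³ = -9/20 kN
  M_B = M₀a(2b-a)/L² = 6·10·(2·10-10)/20² = 3/2 kN·m
Superposition: R_A = -1391/20 kN, M_A = -1391/6 kN·m, R_B = -1409/20 kN, M_B = 1409/6 kN·m

R_A = -1391/20 kN, M_A = -1391/6 kN·m, R_B = -1409/20 kN, M_B = 1409/6 kN·m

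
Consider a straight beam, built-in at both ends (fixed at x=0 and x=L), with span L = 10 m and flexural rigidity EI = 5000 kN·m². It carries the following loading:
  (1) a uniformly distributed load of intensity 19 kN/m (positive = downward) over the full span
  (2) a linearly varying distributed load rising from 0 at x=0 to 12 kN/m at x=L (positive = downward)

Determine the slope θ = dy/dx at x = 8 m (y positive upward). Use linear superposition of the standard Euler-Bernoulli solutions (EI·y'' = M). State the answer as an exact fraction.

θ(8) = 127/3125 rad

Load 1 — uniform load w=19 kN/m over full span:
  θ_1 = -wx(L-x)(L-2x)/(12EI) = -19·8·(10-8)·(10-2·8)/(12·5000) = 19/625 rad
Load 2 — triangular load w₀=12 kN/m (0→w₀ over full span):
  θ_2 = -w₀(2x(L-x)(L-2x)(x+2L)+x²(L-x)²)/(120LEI) = -12·(2·8·(10-8)·(10-2·8)·(8+2·10)+8²·(10-8)²)/(120·10·5000) = 32/3125 rad
Superposition: θ = Σ θ_i = 127/3125 rad ≈ 0.040640 rad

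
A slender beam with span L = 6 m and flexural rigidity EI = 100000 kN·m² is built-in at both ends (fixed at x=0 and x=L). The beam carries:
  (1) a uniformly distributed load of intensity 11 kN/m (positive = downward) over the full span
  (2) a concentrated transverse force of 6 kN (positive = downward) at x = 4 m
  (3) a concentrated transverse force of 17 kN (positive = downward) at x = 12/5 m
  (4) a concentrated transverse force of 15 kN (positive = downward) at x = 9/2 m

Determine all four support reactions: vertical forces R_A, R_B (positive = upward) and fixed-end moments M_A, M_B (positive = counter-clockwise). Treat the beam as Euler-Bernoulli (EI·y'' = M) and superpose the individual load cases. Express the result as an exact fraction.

R_A = 1724951/36000 kN, M_A = 654881/12000 kN·m, R_B = 2019049/36000 kN, M_B = -729379/12000 kN·m

Load 1 — uniform load w=11 kN/m over full span:
  R_A = wL/2 = 11·6/2 = 33 kN
  M_A = wL²/12 = 11·6²/12 = 33 kN·m
  R_B = wL/2 = 11·6/2 = 33 kN
  M_B = -wL²/12 = -11·6²/12 = -33 kN·m
Load 2 — point force P=6 kN at a=4 m (b=L-a=2):
  R_A = Pb²(3a+b)/L³ = 6·2²·(3·4+2)/6³ = 14/9 kN
  M_A = Pab²/L² = 6·4·2²/6² = 8/3 kN·m
  R_B = Pa²(a+3b)/L³ = 6·4²·(4+3·2)/6³ = 40/9 kN
  M_B = -Pa²b/L² = -6·4²·2/6² = -16/3 kN·m
Load 3 — point force P=17 kN at a=12/5 m (b=L-a=18/5):
  R_A = Pb²(3a+b)/L³ = 17·(18/5)²·(3·(12/5)+(18/5))/6³ = 1377/125 kN
  M_A = Pab²/L² = 17·(12/5)·(18/5)²/6² = 1836/125 kN·m
  R_B = Pa²(a+3b)/L³ = 17·(12/5)²·((12/5)+3·(18/5))/6³ = 748/125 kN
  M_B = -Pa²b/L² = -17·(12/5)²·(18/5)/6² = -1224/125 kN·m
Load 4 — point force P=15 kN at a=9/2 m (b=L-a=3/2):
  R_A = Pb²(3a+b)/L³ = 15·(3/2)²·(3·(9/2)+(3/2))/6³ = 75/32 kN
  M_A = Pab²/L² = 15·(9/2)·(3/2)²/6² = 135/32 kN·m
  R_B = Pa²(a+3b)/L³ = 15·(9/2)²·((9/2)+3·(3/2))/6³ = 405/32 kN
  M_B = -Pa²b/L² = -15·(9/2)²·(3/2)/6² = -405/32 kN·m
Superposition: R_A = 1724951/36000 kN, M_A = 654881/12000 kN·m, R_B = 2019049/36000 kN, M_B = -729379/12000 kN·m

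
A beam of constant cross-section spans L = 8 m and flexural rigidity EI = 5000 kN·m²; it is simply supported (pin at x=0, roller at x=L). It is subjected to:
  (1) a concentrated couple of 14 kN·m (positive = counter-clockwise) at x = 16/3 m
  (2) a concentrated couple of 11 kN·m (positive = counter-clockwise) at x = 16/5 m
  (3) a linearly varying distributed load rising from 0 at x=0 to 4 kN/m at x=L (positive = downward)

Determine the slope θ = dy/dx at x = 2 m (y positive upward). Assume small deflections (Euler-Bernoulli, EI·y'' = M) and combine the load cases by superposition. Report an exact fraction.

Load 1 — applied couple M₀=14 kN·m at a=16/3 m (b=L-a=8/3):
  θ_1 = (M₀x²/(2L)+C₁)/EI  [x≤a] with C₁=M₀(3b²-L²)/(6L)=-112/9 = (14·2²/(2·8)+(-112/9))/5000 = -161/90000 rad
Load 2 — applied couple M₀=11 kN·m at a=16/5 m (b=L-a=24/5):
  θ_2 = (M₀x²/(2L)+C₁)/EI  [x≤a] with C₁=M₀(3b²-L²)/(6L)=88/75 = (11·2²/(2·8)+(88/75))/5000 = 1177/1500000 rad
Load 3 — triangular load w₀=4 kN/m (0→w₀ over full span):
  θ_3 = -w₀(7L⁴-30L²x²+15x⁴)/(360LEI) = -4·(7·8⁴-30·8²·2²+15·2⁴)/(360·8·5000) = -1327/225000 rad
Superposition: θ = Σ θ_i = -3451/500000 rad ≈ -0.006902 rad

θ(2) = -3451/500000 rad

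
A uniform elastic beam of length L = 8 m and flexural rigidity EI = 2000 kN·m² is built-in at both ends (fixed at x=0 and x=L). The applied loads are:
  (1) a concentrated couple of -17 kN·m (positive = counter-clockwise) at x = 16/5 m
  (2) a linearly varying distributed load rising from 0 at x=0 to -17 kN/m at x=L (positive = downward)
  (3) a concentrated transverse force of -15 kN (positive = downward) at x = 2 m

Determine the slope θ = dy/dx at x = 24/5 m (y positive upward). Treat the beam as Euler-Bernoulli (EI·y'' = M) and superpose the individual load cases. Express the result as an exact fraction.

θ(24/5) = -5683/625000 rad

Load 1 — applied couple M₀=-17 kN·m at a=16/5 m (b=L-a=24/5):
  θ_1 = (R_Ax²/2 - M_Ax - M₀(x-a))/EI  [x>a] with R_A=-153/50, M_A=-51/25 = ((-153/50)·(24/5)²/2 - (-51/25)·(24/5) - (-17)·((24/5)-(16/5)))/2000 = 68/78125 rad
Load 2 — triangular load w₀=-17 kN/m (0→w₀ over full span):
  θ_2 = -w₀(2x(L-x)(L-2x)(x+2L)+x²(L-x)²)/(120LEI) = -(-17)·(2·(24/5)·(8-(24/5))·(8-2·(24/5))·((24/5)+2·8)+(24/5)²·(8-(24/5))²)/(120·8·2000) = -544/78125 rad
Load 3 — point force P=-15 kN at a=2 m (b=L-a=6):
  θ_3 = Pa²(L-x)(2bL-(3b+a)(L-x))/(2L³EI)  [x>a] = (-15)·2²·(8-(24/5))·(2·6·8-(3·6+2)·(8-(24/5)))/(2·8³·2000) = -3/1000 rad
Superposition: θ = Σ θ_i = -5683/625000 rad ≈ -0.009093 rad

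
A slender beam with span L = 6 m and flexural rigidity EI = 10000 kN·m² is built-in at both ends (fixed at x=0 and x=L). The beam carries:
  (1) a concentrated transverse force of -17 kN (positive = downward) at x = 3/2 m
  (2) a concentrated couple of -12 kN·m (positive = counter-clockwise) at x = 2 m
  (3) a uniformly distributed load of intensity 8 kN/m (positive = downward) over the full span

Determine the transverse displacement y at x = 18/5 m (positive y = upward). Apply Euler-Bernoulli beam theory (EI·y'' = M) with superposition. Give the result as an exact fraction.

Load 1 — point force P=-17 kN at a=3/2 m (b=L-a=9/2):
  y_1 = -Pa²(L-x)²(3bL-(3b+a)(L-x))/(6L³EI)  [x>a] = -(-17)·(3/2)²·(6-(18/5))²·(3·(9/2)·6-(3·(9/2)+(3/2))·(6-(18/5)))/(6·6³·10000) = 153/200000 m
Load 2 — applied couple M₀=-12 kN·m at a=2 m (b=L-a=4):
  y_2 = (R_Ax³/6 - M_Ax²/2 - M₀(x-a)²/2)/EI  [x>a] with R_A=-8/3, M_A=0 = ((-8/3)·(18/5)³/6 - 0·(18/5)²/2 - (-12)·((18/5)-2)²/2)/10000 = -42/78125 m
Load 3 — uniform load w=8 kN/m over full span:
  y_3 = -wx²(L-x)²/(24EI) = -8·(18/5)²·(6-(18/5))²/(24·10000) = -972/390625 m
Superposition: y = Σ y_i = -56523/25000000 m ≈ -0.002261 m

y(18/5) = -56523/25000000 m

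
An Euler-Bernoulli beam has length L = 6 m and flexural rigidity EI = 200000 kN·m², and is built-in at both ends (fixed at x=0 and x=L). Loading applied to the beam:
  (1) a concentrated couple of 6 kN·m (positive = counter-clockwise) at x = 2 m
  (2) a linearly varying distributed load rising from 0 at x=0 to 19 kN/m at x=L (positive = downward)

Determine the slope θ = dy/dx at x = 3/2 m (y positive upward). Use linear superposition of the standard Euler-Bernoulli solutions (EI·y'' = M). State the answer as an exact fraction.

θ(3/2) = -18087/256000000 rad

Load 1 — applied couple M₀=6 kN·m at a=2 m (b=L-a=4):
  θ_1 = (R_Ax²/2 - M_Ax)/EI  [x≤a] with R_A=4/3, M_A=0 = ((4/3)·(3/2)²/2 - 0·(3/2))/200000 = 3/400000 rad
Load 2 — triangular load w₀=19 kN/m (0→w₀ over full span):
  θ_2 = -w₀(2x(L-x)(L-2x)(x+2L)+x²(L-x)²)/(120LEI) = -19·(2·(3/2)·(6-(3/2))·(6-2·(3/2))·((3/2)+2·6)+(3/2)²·(6-(3/2))²)/(120·6·200000) = -20007/256000000 rad
Superposition: θ = Σ θ_i = -18087/256000000 rad ≈ -0.000071 rad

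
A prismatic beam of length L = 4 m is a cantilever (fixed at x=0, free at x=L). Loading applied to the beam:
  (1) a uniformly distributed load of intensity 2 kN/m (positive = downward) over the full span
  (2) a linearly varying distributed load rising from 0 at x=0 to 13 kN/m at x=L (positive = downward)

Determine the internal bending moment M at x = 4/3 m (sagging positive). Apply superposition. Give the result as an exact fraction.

Load 1 — uniform load w=2 kN/m over full span:
  M_1 = -w(L-x)²/2 = -2·(4-(4/3))²/2 = -64/9 kN·m
Load 2 — triangular load w₀=13 kN/m (0→w₀ over full span):
  M_2 = w₀Lx/2 - w₀L²/3 - w₀x³/(6L) = 13·4·(4/3)/2 - 13·4²/3 - 13·(4/3)³/(6·4) = -2912/81 kN·m
Superposition: M = Σ M_i = -3488/81 kN·m ≈ -43.061728 kN·m

M(4/3) = -3488/81 kN·m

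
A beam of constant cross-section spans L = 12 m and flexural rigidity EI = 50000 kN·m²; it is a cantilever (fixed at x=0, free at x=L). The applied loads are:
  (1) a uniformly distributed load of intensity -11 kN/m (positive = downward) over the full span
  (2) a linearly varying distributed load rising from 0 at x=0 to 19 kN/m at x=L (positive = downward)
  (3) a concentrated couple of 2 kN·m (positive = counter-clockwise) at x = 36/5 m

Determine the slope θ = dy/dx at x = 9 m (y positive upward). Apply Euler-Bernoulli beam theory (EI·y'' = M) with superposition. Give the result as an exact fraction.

Load 1 — uniform load w=-11 kN/m over full span:
  θ_1 = -wx(x²-3Lx+3L²)/(6EI) = -(-11)·9·(9²-3·12·9+3·12²)/(6·50000) = 6237/100000 rad
Load 2 — triangular load w₀=19 kN/m (0→w₀ over full span):
  θ_2 = (w₀Lx²/4-w₀L²x/3-w₀x⁴/(24L))/EI = (19·12·9²/4-19·12²·9/3-19·9⁴/(24·12))/50000 = -128763/1600000 rad
Load 3 — applied couple M₀=2 kN·m at a=36/5 m (b=L-a=24/5):
  θ_3 = M₀a/EI  [x>a] = 2·(36/5)/50000 = 9/31250 rad
Superposition: θ = Σ θ_i = -142551/8000000 rad ≈ -0.017819 rad

θ(9) = -142551/8000000 rad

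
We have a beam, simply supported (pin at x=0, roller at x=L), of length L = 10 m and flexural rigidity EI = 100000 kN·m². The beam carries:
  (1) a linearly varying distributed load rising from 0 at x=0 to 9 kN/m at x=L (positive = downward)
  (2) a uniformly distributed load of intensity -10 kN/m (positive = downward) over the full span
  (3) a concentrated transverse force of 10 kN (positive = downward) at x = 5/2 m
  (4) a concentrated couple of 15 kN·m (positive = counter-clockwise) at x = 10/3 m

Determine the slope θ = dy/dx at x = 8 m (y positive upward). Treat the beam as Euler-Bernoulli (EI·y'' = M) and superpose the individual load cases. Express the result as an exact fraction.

θ(8) = -37969/24000000 rad

Load 1 — triangular load w₀=9 kN/m (0→w₀ over full span):
  θ_1 = -w₀(7L⁴-30L²x²+15x⁴)/(360LEI) = -9·(7·10⁴-30·10²·8²+15·8⁴)/(360·10·100000) = 757/500000 rad
Load 2 — uniform load w=-10 kN/m over full span:
  θ_2 = -w(L³-6Lx²+4x³)/(24EI) = -(-10)·(10³-6·10·8²+4·8³)/(24·100000) = -33/10000 rad
Load 3 — point force P=10 kN at a=5/2 m (b=L-a=15/2):
  θ_3 = -Pa(2L²-6Lx+3x²+a²)/(6LEI)  [x>a] = -10·(5/2)·(2·10²-6·10·8+3·8²+(5/2)²)/(6·10·100000) = 109/320000 rad
Load 4 — applied couple M₀=15 kN·m at a=10/3 m (b=L-a=20/3):
  θ_4 = (M₀x²/(2L)-M₀(x-a)+C₁)/EI  [x>a] with C₁=M₀(3b²-L²)/(6L)=25/3 = (15·8²/(2·10)-15·(8-(10/3))+(25/3))/100000 = -41/300000 rad
Superposition: θ = Σ θ_i = -37969/24000000 rad ≈ -0.001582 rad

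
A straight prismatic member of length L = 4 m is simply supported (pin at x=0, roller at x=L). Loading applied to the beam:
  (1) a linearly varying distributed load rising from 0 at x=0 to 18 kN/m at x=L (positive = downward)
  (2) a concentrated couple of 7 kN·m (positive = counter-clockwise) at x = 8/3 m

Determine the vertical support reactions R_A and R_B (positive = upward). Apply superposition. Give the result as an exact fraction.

R_A = 55/4 kN, R_B = 89/4 kN

Load 1 — triangular load w₀=18 kN/m (0→w₀ over full span):
  R_A = w₀L/6 = 18·4/6 = 12 kN
  R_B = w₀L/3 = 18·4/3 = 24 kN
Load 2 — applied couple M₀=7 kN·m at a=8/3 m (b=L-a=4/3):
  R_A = M₀/L = 7/4 kN
  R_B = -M₀/L = -7/4 kN
Superposition: R_A = 55/4 kN, R_B = 89/4 kN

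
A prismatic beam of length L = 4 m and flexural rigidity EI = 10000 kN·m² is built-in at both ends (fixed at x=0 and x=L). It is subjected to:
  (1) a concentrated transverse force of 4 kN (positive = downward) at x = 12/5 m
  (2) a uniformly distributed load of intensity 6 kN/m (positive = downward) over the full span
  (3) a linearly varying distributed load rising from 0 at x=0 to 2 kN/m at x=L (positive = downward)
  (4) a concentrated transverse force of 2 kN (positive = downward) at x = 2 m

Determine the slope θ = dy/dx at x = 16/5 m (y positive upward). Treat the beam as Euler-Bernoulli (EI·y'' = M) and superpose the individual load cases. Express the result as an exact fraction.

Load 1 — point force P=4 kN at a=12/5 m (b=L-a=8/5):
  θ_1 = Pa²(L-x)(2bL-(3b+a)(L-x))/(2L³EI)  [x>a] = 4·(12/5)²·(4-(16/5))·(2·(8/5)·4-(3·(8/5)+(12/5))·(4-(16/5)))/(2·4³·10000) = 198/1953125 rad
Load 2 — uniform load w=6 kN/m over full span:
  θ_2 = -wx(L-x)(L-2x)/(12EI) = -6·(16/5)·(4-(16/5))·(4-2·(16/5))/(12·10000) = 24/78125 rad
Load 3 — triangular load w₀=2 kN/m (0→w₀ over full span):
  θ_3 = -w₀(2x(L-x)(L-2x)(x+2L)+x²(L-x)²)/(120LEI) = -2·(2·(16/5)·(4-(16/5))·(4-2·(16/5))·((16/5)+2·4)+(16/5)²·(4-(16/5))²)/(120·4·10000) = 64/1171875 rad
Load 4 — point force P=2 kN at a=2 m (b=L-a=2):
  θ_4 = Pa²(L-x)(2bL-(3b+a)(L-x))/(2L³EI)  [x>a] = 2·2²·(4-(16/5))·(2·2·4-(3·2+2)·(4-(16/5)))/(2·4³·10000) = 3/62500 rad
Superposition: θ = Σ θ_i = 11981/23437500 rad ≈ 0.000511 rad

θ(16/5) = 11981/23437500 rad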